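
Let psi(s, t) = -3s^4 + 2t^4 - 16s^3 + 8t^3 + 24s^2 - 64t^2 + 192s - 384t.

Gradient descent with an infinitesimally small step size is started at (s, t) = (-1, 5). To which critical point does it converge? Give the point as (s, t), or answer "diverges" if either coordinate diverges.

psi is separable, so gradient descent decouples: s follows -∂psi/∂s, t follows -∂psi/∂t.
∂psi/∂s = -12(s - 2)(s + 2)(s + 4); at s=-1 this is 108, so s decreases.
∂psi/∂t = 8(t - 4)(t + 3)(t + 4); at t=5 this is 576, so t decreases.
s converges to its nearest critical value -2 (a local min of the s-part); t converges to 4. The iterate converges to (-2, 4).

(-2, 4)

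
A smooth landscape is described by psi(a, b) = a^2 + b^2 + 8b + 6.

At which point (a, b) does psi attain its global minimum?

(0, -4)

psi(a,b) separates as P(a) + Q(b) + 6, so its minimum is min P + min Q + 6.
P'(a) = 2a vanishes at a ∈ {0}; Q'(b) = 2b + 8 vanishes at b ∈ {-4}.
Local minima of P (where P''>0): P(0)=0. Local minima of Q: Q(-4)=-16.
So the global minimum of psi is P(0) + Q(-4) + 6 = 0 − 16 + 6 = -10, attained at (0, -4).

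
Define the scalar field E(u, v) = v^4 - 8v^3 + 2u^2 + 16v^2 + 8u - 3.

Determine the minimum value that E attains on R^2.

E(u,v) separates as P(u) + Q(v) − 3, so its minimum is min P + min Q − 3.
P'(u) = 4u + 8 vanishes at u ∈ {-2}; Q'(v) = 4v(v - 4)(v - 2) vanishes at v ∈ {0, 2, 4}.
Local minima of P (where P''>0): P(-2)=-8. Local minima of Q: Q(0)=0, Q(4)=0.
So the global minimum of E is P(-2) + Q(0) − 3 = -8 + 0 − 3 = -11, attained at (-2, 0).

-11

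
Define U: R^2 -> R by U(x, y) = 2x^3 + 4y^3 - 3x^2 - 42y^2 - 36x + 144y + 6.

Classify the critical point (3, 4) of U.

local minimum

The mixed partial ∂²U/∂x∂y is 0, so the Hessian at any point is diag(U_xx, U_yy) = diag(6(2x - 1), 12(2y - 7)).
At (3, 4): H = diag(30, 12).
Both eigenvalues are positive, so H is positive definite: a local minimum.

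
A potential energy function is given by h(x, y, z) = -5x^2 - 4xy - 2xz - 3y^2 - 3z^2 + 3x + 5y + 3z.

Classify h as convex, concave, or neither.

h is quadratic, so its Hessian is the constant matrix H = [[-10, -4, -2], [-4, -6, 0], [-2, 0, -6]].
Leading principal minors: -10, 44, -240.
Signs alternate −, +, − ⇒ H ≺ 0 ⇒ concave.

concave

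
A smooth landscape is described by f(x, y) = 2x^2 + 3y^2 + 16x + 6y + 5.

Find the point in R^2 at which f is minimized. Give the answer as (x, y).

f(x,y) separates as P(x) + Q(y) + 5, so its minimum is min P + min Q + 5.
P'(x) = 4x + 16 vanishes at x ∈ {-4}; Q'(y) = 6y + 6 vanishes at y ∈ {-1}.
Local minima of P (where P''>0): P(-4)=-32. Local minima of Q: Q(-1)=-3.
So the global minimum of f is P(-4) + Q(-1) + 5 = -32 − 3 + 5 = -30, attained at (-4, -1).

(-4, -1)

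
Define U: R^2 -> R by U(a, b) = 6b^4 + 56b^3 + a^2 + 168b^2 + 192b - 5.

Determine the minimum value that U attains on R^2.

-133

U(a,b) separates as P(a) + Q(b) − 5, so its minimum is min P + min Q − 5.
P'(a) = 2a vanishes at a ∈ {0}; Q'(b) = 24(b + 1)(b + 2)(b + 4) vanishes at b ∈ {-4, -2, -1}.
Local minima of P (where P''>0): P(0)=0. Local minima of Q: Q(-4)=-128, Q(-1)=-74.
So the global minimum of U is P(0) + Q(-4) − 5 = 0 − 128 − 5 = -133, attained at (0, -4).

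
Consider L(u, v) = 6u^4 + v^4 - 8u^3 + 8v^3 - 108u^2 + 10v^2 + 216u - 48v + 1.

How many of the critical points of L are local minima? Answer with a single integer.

L separates as a function of u plus a function of v, so ∇L=0 decouples.
∂L/∂u = 24(u - 3)(u - 1)(u + 3) = 0 at u ∈ {-3, 1, 3}; ∂L/∂v = 4(v - 1)(v + 3)(v + 4) = 0 at v ∈ {-4, -3, 1}.
The Hessian is diagonal: diag(L_uu, L_vv). Second derivatives: L_uu(-3)=576, L_uu(1)=-192, L_uu(3)=288; L_vv(-4)=20, L_vv(-3)=-16, L_vv(1)=80.
Local minima occur where both diagonal entries positive: (-3, -4), (-3, 1), (3, -4), (3, 1). Count: 4.

4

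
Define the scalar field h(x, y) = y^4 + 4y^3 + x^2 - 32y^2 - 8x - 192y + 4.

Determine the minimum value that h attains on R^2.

h(x,y) separates as P(x) + Q(y) + 4, so its minimum is min P + min Q + 4.
P'(x) = 2x - 8 vanishes at x ∈ {4}; Q'(y) = 4(y - 4)(y + 3)(y + 4) vanishes at y ∈ {-4, -3, 4}.
Local minima of P (where P''>0): P(4)=-16. Local minima of Q: Q(-4)=256, Q(4)=-768.
So the global minimum of h is P(4) + Q(4) + 4 = -16 − 768 + 4 = -780, attained at (4, 4).

-780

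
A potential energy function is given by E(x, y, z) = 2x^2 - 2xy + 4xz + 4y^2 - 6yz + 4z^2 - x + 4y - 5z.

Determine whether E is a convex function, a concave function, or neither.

E is quadratic, so its Hessian is the constant matrix H = [[4, -2, 4], [-2, 8, -6], [4, -6, 8]].
Leading principal minors: 4, 28, 48.
All positive ⇒ H ≻ 0 ⇒ convex.

convex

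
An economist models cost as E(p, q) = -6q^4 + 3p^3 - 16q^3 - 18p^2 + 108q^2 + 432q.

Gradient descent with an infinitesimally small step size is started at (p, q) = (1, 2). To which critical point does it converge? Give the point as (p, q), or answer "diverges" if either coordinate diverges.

E is separable, so gradient descent decouples: p follows -∂E/∂p, q follows -∂E/∂q.
∂E/∂p = 9p(p - 4); at p=1 this is -27, so p increases.
∂E/∂q = -24(q - 3)(q + 2)(q + 3); at q=2 this is 480, so q decreases.
p converges to its nearest critical value 4 (a local min of the p-part); q converges to -2. The iterate converges to (4, -2).

(4, -2)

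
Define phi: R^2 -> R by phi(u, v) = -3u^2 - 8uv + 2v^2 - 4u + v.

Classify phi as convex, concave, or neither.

neither

phi is quadratic, so its Hessian is the constant matrix H = [[-6, -8], [-8, 4]].
det(H) = -88, tr(H) = -2.
det(H) < 0, so H is indefinite: neither convex nor concave.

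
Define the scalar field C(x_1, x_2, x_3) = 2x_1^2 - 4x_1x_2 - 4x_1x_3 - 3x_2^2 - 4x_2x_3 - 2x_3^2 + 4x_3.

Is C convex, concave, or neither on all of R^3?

C is quadratic, so its Hessian is the constant matrix H = [[4, -4, -4], [-4, -6, -4], [-4, -4, -4]].
Leading principal minors: 4, -40, 64.
Neither pattern holds ⇒ H is indefinite ⇒ neither convex nor concave.

neither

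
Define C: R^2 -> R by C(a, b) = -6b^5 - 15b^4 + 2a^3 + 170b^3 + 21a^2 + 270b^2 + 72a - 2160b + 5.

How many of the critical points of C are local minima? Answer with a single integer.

2

C separates as a function of a plus a function of b, so ∇C=0 decouples.
∂C/∂a = 6(a + 3)(a + 4) = 0 at a ∈ {-4, -3}; ∂C/∂b = -30(b - 3)(b - 2)(b + 3)(b + 4) = 0 at b ∈ {-4, -3, 2, 3}.
The Hessian is diagonal: diag(C_aa, C_bb). Second derivatives: C_aa(-4)=-6, C_aa(-3)=6; C_bb(-4)=1260, C_bb(-3)=-900, C_bb(2)=900, C_bb(3)=-1260.
Local minima occur where both diagonal entries positive: (-3, -4), (-3, 2). Count: 2.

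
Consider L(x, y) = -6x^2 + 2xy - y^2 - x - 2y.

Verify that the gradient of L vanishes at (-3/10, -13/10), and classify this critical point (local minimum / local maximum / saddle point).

local maximum

∇L = (-12x + 2y - 1, 2x - 2y - 2); substituting (-3/10, -13/10) gives ∇L = (0, 0), so (-3/10, -13/10) is indeed a critical point.
The Hessian of L is constant: H = [[-12, 2], [2, -2]].
det(H) = (-12)·(-2) − 2² = 20.
det(H) > 0 and tr(H) = -14 < 0, so H is negative definite and the point is a local maximum.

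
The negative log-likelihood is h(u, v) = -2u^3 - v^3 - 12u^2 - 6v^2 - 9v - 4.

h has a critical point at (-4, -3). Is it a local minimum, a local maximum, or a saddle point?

The mixed partial ∂²h/∂u∂v is 0, so the Hessian at any point is diag(h_uu, h_vv) = diag(-12(u + 2), -6(v + 2)).
At (-4, -3): H = diag(24, 6).
Both eigenvalues are positive, so H is positive definite: a local minimum.

local minimum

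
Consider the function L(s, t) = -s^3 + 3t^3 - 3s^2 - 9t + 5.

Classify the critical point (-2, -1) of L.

saddle point

The mixed partial ∂²L/∂s∂t is 0, so the Hessian at any point is diag(L_ss, L_tt) = diag(-6(s + 1), 18t).
At (-2, -1): H = diag(6, -18).
The eigenvalues have opposite signs, so H is indefinite: a saddle point.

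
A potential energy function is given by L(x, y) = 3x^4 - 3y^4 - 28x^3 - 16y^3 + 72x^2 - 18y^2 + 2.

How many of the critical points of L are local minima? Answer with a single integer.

2

L separates as a function of x plus a function of y, so ∇L=0 decouples.
∂L/∂x = 12x(x - 4)(x - 3) = 0 at x ∈ {0, 3, 4}; ∂L/∂y = -12y(y + 1)(y + 3) = 0 at y ∈ {-3, -1, 0}.
The Hessian is diagonal: diag(L_xx, L_yy). Second derivatives: L_xx(0)=144, L_xx(3)=-36, L_xx(4)=48; L_yy(-3)=-72, L_yy(-1)=24, L_yy(0)=-36.
Local minima occur where both diagonal entries positive: (0, -1), (4, -1). Count: 2.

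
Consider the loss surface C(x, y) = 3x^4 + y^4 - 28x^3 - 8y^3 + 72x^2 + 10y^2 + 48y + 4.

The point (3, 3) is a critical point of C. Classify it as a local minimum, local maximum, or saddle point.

local maximum

The mixed partial ∂²C/∂x∂y is 0, so the Hessian at any point is diag(C_xx, C_yy) = diag(12(3x^2 - 14x + 12), 4(3y^2 - 12y + 5)).
At (3, 3): H = diag(-36, -16).
Both eigenvalues are negative, so H is negative definite: a local maximum.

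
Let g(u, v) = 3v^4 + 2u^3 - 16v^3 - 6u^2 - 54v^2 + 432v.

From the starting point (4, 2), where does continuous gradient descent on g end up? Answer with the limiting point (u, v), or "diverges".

g is separable, so gradient descent decouples: u follows -∂g/∂u, v follows -∂g/∂v.
∂g/∂u = 6u(u - 2); at u=4 this is 48, so u decreases.
∂g/∂v = 12(v - 4)(v - 3)(v + 3); at v=2 this is 120, so v decreases.
u converges to its nearest critical value 2 (a local min of the u-part); v converges to -3. The iterate converges to (2, -3).

(2, -3)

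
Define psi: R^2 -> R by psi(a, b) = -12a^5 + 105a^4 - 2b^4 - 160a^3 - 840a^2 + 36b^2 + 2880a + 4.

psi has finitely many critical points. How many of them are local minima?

2

psi separates as a function of a plus a function of b, so ∇psi=0 decouples.
∂psi/∂a = -60(a - 4)(a - 3)(a - 2)(a + 2) = 0 at a ∈ {-2, 2, 3, 4}; ∂psi/∂b = -8b(b - 3)(b + 3) = 0 at b ∈ {-3, 0, 3}.
The Hessian is diagonal: diag(psi_aa, psi_bb). Second derivatives: psi_aa(-2)=7200, psi_aa(2)=-480, psi_aa(3)=300, psi_aa(4)=-720; psi_bb(-3)=-144, psi_bb(0)=72, psi_bb(3)=-144.
Local minima occur where both diagonal entries positive: (-2, 0), (3, 0). Count: 2.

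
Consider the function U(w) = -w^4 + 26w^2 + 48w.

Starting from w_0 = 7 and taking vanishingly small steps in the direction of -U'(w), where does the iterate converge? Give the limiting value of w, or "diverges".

diverges

U'(w) = -4(w - 4)(w + 1)(w + 3), so U'(7) = -960.
Gradient descent moves in the -U' direction, i.e. w is increasing.
There is no critical point above w=7, and U' keeps the same sign, so the iterate runs off to +∞.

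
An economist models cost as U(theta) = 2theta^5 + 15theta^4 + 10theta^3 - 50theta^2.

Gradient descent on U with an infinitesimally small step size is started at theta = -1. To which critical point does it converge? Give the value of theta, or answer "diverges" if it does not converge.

-2

U'(theta) = 10theta(theta - 1)(theta + 2)(theta + 5), so U'(-1) = 80.
Gradient descent moves in the -U' direction, i.e. theta is decreasing.
The nearest critical point in that direction is theta = -2, where U'' = 180 > 0 (a local minimum). The iterate converges there.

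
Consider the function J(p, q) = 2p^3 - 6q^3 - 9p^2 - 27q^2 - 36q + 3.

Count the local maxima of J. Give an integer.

1

J separates as a function of p plus a function of q, so ∇J=0 decouples.
∂J/∂p = 6p(p - 3) = 0 at p ∈ {0, 3}; ∂J/∂q = -18(q + 1)(q + 2) = 0 at q ∈ {-2, -1}.
The Hessian is diagonal: diag(J_pp, J_qq). Second derivatives: J_pp(0)=-18, J_pp(3)=18; J_qq(-2)=18, J_qq(-1)=-18.
Local maxima occur where both diagonal entries negative: (0, -1). Count: 1.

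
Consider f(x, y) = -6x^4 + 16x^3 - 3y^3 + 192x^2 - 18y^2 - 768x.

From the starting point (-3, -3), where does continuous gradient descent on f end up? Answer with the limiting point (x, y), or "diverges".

f is separable, so gradient descent decouples: x follows -∂f/∂x, y follows -∂f/∂y.
∂f/∂x = -24(x - 4)(x - 2)(x + 4); at x=-3 this is -840, so x increases.
∂f/∂y = -9y(y + 4); at y=-3 this is 27, so y decreases.
x converges to its nearest critical value 2 (a local min of the x-part); y converges to -4. The iterate converges to (2, -4).

(2, -4)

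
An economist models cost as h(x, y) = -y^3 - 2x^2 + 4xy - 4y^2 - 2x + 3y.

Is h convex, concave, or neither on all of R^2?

neither

The term -y^3 is cubic, so the Hessian is not constant.
∂²h/∂y² = -6y - 8, which takes both signs as y varies (negative for sufficiently large y). A diagonal entry of the Hessian changing sign means the Hessian is neither positive- nor negative-semidefinite on all of R^2.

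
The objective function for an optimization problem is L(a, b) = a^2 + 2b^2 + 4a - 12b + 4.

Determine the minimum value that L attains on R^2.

-18

L(a,b) separates as P(a) + Q(b) + 4, so its minimum is min P + min Q + 4.
P'(a) = 2a + 4 vanishes at a ∈ {-2}; Q'(b) = 4b - 12 vanishes at b ∈ {3}.
Local minima of P (where P''>0): P(-2)=-4. Local minima of Q: Q(3)=-18.
So the global minimum of L is P(-2) + Q(3) + 4 = -4 − 18 + 4 = -18, attained at (-2, 3).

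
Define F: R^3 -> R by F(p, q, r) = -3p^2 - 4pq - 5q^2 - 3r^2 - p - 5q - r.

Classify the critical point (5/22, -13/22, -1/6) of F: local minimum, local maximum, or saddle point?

local maximum

The Hessian is constant: H = [[-6, -4, 0], [-4, -10, 0], [0, 0, -6]].
Leading principal minors: Δ₁ = -6, Δ₂ = 44, Δ₃ = -264.
The minors alternate sign starting negative (−, +, −), so H is negative definite: a local maximum.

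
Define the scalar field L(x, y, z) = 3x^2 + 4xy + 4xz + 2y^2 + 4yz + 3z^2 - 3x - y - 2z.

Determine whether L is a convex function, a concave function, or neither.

convex

L is quadratic, so its Hessian is the constant matrix H = [[6, 4, 4], [4, 4, 4], [4, 4, 6]].
Leading principal minors: 6, 8, 16.
All positive ⇒ H ≻ 0 ⇒ convex.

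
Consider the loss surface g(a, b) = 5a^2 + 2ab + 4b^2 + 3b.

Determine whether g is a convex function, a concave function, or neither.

g is quadratic, so its Hessian is the constant matrix H = [[10, 2], [2, 8]].
det(H) = 76, tr(H) = 18.
det(H) > 0 and tr(H) > 0, so H is positive definite everywhere: convex.

convex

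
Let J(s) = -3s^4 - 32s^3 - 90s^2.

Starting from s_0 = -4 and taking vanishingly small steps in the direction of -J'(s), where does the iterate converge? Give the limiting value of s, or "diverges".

-3

J'(s) = -12s(s + 3)(s + 5), so J'(-4) = -48.
Gradient descent moves in the -J' direction, i.e. s is increasing.
The nearest critical point in that direction is s = -3, where J'' = 72 > 0 (a local minimum). The iterate converges there.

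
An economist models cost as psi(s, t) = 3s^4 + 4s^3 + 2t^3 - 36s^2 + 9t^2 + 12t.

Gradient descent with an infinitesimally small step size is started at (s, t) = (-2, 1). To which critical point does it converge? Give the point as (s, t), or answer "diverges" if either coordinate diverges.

(-3, -1)

psi is separable, so gradient descent decouples: s follows -∂psi/∂s, t follows -∂psi/∂t.
∂psi/∂s = 12s(s - 2)(s + 3); at s=-2 this is 96, so s decreases.
∂psi/∂t = 6(t + 1)(t + 2); at t=1 this is 36, so t decreases.
s converges to its nearest critical value -3 (a local min of the s-part); t converges to -1. The iterate converges to (-3, -1).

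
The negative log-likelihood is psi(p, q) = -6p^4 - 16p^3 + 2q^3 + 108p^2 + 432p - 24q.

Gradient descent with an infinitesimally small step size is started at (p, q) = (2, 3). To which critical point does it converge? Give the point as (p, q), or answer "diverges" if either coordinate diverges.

psi is separable, so gradient descent decouples: p follows -∂psi/∂p, q follows -∂psi/∂q.
∂psi/∂p = -24(p - 3)(p + 2)(p + 3); at p=2 this is 480, so p decreases.
∂psi/∂q = 6(q - 2)(q + 2); at q=3 this is 30, so q decreases.
p converges to its nearest critical value -2 (a local min of the p-part); q converges to 2. The iterate converges to (-2, 2).

(-2, 2)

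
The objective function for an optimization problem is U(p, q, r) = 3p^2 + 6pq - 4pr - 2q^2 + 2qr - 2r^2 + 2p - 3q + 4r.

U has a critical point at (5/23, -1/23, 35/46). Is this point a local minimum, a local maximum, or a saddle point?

The Hessian is constant: H = [[6, 6, -4], [6, -4, 2], [-4, 2, -4]].
Leading principal minors: Δ₁ = 6, Δ₂ = -60, Δ₃ = 184.
The minors fit neither the all-positive nor the alternating-sign pattern, so H is indefinite: a saddle point.

saddle point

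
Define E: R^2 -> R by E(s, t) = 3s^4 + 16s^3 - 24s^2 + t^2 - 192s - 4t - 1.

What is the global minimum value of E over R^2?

E(s,t) separates as P(s) + Q(t) − 1, so its minimum is min P + min Q − 1.
P'(s) = 12(s - 2)(s + 2)(s + 4) vanishes at s ∈ {-4, -2, 2}; Q'(t) = 2(t - 2) vanishes at t ∈ {2}.
Local minima of P (where P''>0): P(-4)=128, P(2)=-304. Local minima of Q: Q(2)=-4.
So the global minimum of E is P(2) + Q(2) − 1 = -304 − 4 − 1 = -309, attained at (2, 2).

-309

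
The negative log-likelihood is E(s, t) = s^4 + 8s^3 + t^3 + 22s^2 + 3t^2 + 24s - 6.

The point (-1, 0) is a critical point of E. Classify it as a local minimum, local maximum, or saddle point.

local minimum

The mixed partial ∂²E/∂s∂t is 0, so the Hessian at any point is diag(E_ss, E_tt) = diag(4(3s^2 + 12s + 11), 6(t + 1)).
At (-1, 0): H = diag(8, 6).
Both eigenvalues are positive, so H is positive definite: a local minimum.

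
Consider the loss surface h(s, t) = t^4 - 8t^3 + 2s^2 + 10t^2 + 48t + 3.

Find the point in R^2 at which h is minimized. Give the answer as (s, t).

(0, -1)

h(s,t) separates as P(s) + Q(t) + 3, so its minimum is min P + min Q + 3.
P'(s) = 4s vanishes at s ∈ {0}; Q'(t) = 4(t - 4)(t - 3)(t + 1) vanishes at t ∈ {-1, 3, 4}.
Local minima of P (where P''>0): P(0)=0. Local minima of Q: Q(-1)=-29, Q(4)=96.
So the global minimum of h is P(0) + Q(-1) + 3 = 0 − 29 + 3 = -26, attained at (0, -1).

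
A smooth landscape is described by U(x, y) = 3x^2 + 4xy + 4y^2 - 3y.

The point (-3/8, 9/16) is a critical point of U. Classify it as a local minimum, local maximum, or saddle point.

The Hessian of U is constant: H = [[6, 4], [4, 8]].
det(H) = 6·8 − 4² = 32.
det(H) > 0 and tr(H) = 14 > 0, so H is positive definite and the point is a local minimum.

local minimum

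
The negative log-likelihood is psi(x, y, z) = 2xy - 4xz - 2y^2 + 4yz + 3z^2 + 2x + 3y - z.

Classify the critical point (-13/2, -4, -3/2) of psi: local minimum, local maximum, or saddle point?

saddle point

The Hessian is constant: H = [[0, 2, -4], [2, -4, 4], [-4, 4, 6]].
Leading principal minors: Δ₁ = 0, Δ₂ = -4, Δ₃ = -24.
The minors fit neither the all-positive nor the alternating-sign pattern, so H is indefinite: a saddle point.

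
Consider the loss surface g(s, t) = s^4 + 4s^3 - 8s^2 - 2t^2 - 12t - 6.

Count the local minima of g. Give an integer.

0

g separates as a function of s plus a function of t, so ∇g=0 decouples.
∂g/∂s = 4s(s - 1)(s + 4) = 0 at s ∈ {-4, 0, 1}; ∂g/∂t = -4(t + 3) = 0 at t ∈ {-3}.
The Hessian is diagonal: diag(g_ss, g_tt). Second derivatives: g_ss(-4)=80, g_ss(0)=-16, g_ss(1)=20; g_tt(-3)=-4.
Local minima occur where both diagonal entries positive: none. Count: 0.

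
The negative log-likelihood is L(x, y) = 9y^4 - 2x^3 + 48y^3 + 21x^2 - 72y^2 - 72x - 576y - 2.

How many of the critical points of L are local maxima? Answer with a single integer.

1

L separates as a function of x plus a function of y, so ∇L=0 decouples.
∂L/∂x = -6(x - 4)(x - 3) = 0 at x ∈ {3, 4}; ∂L/∂y = 36(y - 2)(y + 2)(y + 4) = 0 at y ∈ {-4, -2, 2}.
The Hessian is diagonal: diag(L_xx, L_yy). Second derivatives: L_xx(3)=6, L_xx(4)=-6; L_yy(-4)=432, L_yy(-2)=-288, L_yy(2)=864.
Local maxima occur where both diagonal entries negative: (4, -2). Count: 1.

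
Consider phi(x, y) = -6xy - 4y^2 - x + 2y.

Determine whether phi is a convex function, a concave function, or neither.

phi is quadratic, so its Hessian is the constant matrix H = [[0, -6], [-6, -8]].
det(H) = -36, tr(H) = -8.
det(H) < 0, so H is indefinite: neither convex nor concave.

neither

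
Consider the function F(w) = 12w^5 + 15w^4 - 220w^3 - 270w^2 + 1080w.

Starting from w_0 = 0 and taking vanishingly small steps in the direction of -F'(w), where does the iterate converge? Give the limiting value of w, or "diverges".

-2

F'(w) = 60(w - 3)(w - 1)(w + 2)(w + 3), so F'(0) = 1080.
Gradient descent moves in the -F' direction, i.e. w is decreasing.
The nearest critical point in that direction is w = -2, where F'' = 900 > 0 (a local minimum). The iterate converges there.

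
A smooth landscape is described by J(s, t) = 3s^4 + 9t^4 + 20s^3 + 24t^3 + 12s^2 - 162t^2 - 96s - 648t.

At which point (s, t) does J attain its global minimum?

J(s,t) separates as P(s) + Q(t), so its minimum is min P + min Q.
P'(s) = 12(s - 1)(s + 2)(s + 4) vanishes at s ∈ {-4, -2, 1}; Q'(t) = 36(t - 3)(t + 2)(t + 3) vanishes at t ∈ {-3, -2, 3}.
Local minima of P (where P''>0): P(-4)=64, P(1)=-61. Local minima of Q: Q(-3)=567, Q(3)=-2025.
So the global minimum of J is P(1) + Q(3) = -61 − 2025 = -2086, attained at (1, 3).

(1, 3)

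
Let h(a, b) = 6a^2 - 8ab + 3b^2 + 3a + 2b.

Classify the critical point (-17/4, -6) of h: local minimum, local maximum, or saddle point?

local minimum

The Hessian of h is constant: H = [[12, -8], [-8, 6]].
det(H) = 12·6 − (-8)² = 8.
det(H) > 0 and tr(H) = 18 > 0, so H is positive definite and the point is a local minimum.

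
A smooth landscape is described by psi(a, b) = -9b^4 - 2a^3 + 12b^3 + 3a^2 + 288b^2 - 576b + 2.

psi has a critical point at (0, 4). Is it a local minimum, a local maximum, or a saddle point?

The mixed partial ∂²psi/∂a∂b is 0, so the Hessian at any point is diag(psi_aa, psi_bb) = diag(6(-2a + 1), 36(-3b^2 + 2b + 16)).
At (0, 4): H = diag(6, -864).
The eigenvalues have opposite signs, so H is indefinite: a saddle point.

saddle point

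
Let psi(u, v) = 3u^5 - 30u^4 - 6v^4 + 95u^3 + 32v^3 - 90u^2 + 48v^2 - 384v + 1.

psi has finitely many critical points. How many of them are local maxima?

4

psi separates as a function of u plus a function of v, so ∇psi=0 decouples.
∂psi/∂u = 15u(u - 4)(u - 3)(u - 1) = 0 at u ∈ {0, 1, 3, 4}; ∂psi/∂v = -24(v - 4)(v - 2)(v + 2) = 0 at v ∈ {-2, 2, 4}.
The Hessian is diagonal: diag(psi_uu, psi_vv). Second derivatives: psi_uu(0)=-180, psi_uu(1)=90, psi_uu(3)=-90, psi_uu(4)=180; psi_vv(-2)=-576, psi_vv(2)=192, psi_vv(4)=-288.
Local maxima occur where both diagonal entries negative: (0, -2), (0, 4), (3, -2), (3, 4). Count: 4.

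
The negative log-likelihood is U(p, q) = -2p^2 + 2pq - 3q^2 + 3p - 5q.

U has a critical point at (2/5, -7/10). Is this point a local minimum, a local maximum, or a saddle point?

local maximum

The Hessian of U is constant: H = [[-4, 2], [2, -6]].
det(H) = (-4)·(-6) − 2² = 20.
det(H) > 0 and tr(H) = -10 < 0, so H is negative definite and the point is a local maximum.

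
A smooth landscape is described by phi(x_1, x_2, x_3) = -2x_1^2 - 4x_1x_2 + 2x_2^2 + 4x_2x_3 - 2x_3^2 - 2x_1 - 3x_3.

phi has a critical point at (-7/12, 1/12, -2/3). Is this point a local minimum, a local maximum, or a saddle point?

The Hessian is constant: H = [[-4, -4, 0], [-4, 4, 4], [0, 4, -4]].
Leading principal minors: Δ₁ = -4, Δ₂ = -32, Δ₃ = 192.
The minors fit neither the all-positive nor the alternating-sign pattern, so H is indefinite: a saddle point.

saddle point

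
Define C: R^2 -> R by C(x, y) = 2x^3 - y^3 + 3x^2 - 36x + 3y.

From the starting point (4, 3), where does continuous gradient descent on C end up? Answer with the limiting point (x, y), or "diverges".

diverges

C is separable, so gradient descent decouples: x follows -∂C/∂x, y follows -∂C/∂y.
∂C/∂x = 6(x - 2)(x + 3); at x=4 this is 84, so x decreases.
∂C/∂y = -3(y - 1)(y + 1); at y=3 this is -24, so y increases.
The y-coordinate has no critical point in that direction and runs off to infinity.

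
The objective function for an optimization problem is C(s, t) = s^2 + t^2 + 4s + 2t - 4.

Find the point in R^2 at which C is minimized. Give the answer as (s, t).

C(s,t) separates as P(s) + Q(t) − 4, so its minimum is min P + min Q − 4.
P'(s) = 2s + 4 vanishes at s ∈ {-2}; Q'(t) = 2(t + 1) vanishes at t ∈ {-1}.
Local minima of P (where P''>0): P(-2)=-4. Local minima of Q: Q(-1)=-1.
So the global minimum of C is P(-2) + Q(-1) − 4 = -4 − 1 − 4 = -9, attained at (-2, -1).

(-2, -1)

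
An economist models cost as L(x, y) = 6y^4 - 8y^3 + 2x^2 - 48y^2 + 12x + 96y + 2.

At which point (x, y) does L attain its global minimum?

(-3, -2)

L(x,y) separates as P(x) + Q(y) + 2, so its minimum is min P + min Q + 2.
P'(x) = 4x + 12 vanishes at x ∈ {-3}; Q'(y) = 24(y - 2)(y - 1)(y + 2) vanishes at y ∈ {-2, 1, 2}.
Local minima of P (where P''>0): P(-3)=-18. Local minima of Q: Q(-2)=-224, Q(2)=32.
So the global minimum of L is P(-3) + Q(-2) + 2 = -18 − 224 + 2 = -240, attained at (-3, -2).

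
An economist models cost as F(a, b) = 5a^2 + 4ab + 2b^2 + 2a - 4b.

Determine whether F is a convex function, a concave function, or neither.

convex

F is quadratic, so its Hessian is the constant matrix H = [[10, 4], [4, 4]].
det(H) = 24, tr(H) = 14.
det(H) > 0 and tr(H) > 0, so H is positive definite everywhere: convex.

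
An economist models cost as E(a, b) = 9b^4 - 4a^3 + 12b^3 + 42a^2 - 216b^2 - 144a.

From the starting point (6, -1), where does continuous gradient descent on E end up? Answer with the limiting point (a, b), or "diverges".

E is separable, so gradient descent decouples: a follows -∂E/∂a, b follows -∂E/∂b.
∂E/∂a = -12(a - 4)(a - 3); at a=6 this is -72, so a increases.
∂E/∂b = 36b(b - 3)(b + 4); at b=-1 this is 432, so b decreases.
The a-coordinate has no critical point in that direction and runs off to infinity.

diverges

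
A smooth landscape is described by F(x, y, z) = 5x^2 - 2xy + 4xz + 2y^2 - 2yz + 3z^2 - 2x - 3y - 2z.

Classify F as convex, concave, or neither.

F is quadratic, so its Hessian is the constant matrix H = [[10, -2, 4], [-2, 4, -2], [4, -2, 6]].
Leading principal minors: 10, 36, 144.
All positive ⇒ H ≻ 0 ⇒ convex.

convex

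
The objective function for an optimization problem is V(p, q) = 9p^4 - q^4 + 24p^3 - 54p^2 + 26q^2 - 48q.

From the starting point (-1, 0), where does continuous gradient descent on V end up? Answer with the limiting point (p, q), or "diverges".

(-3, 1)

V is separable, so gradient descent decouples: p follows -∂V/∂p, q follows -∂V/∂q.
∂V/∂p = 36p(p - 1)(p + 3); at p=-1 this is 144, so p decreases.
∂V/∂q = -4(q - 3)(q - 1)(q + 4); at q=0 this is -48, so q increases.
p converges to its nearest critical value -3 (a local min of the p-part); q converges to 1. The iterate converges to (-3, 1).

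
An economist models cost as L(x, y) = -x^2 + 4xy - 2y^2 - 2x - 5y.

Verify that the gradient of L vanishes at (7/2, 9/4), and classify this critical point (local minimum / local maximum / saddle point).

∇L = (-2x + 4y - 2, 4x - 4y - 5); substituting (7/2, 9/4) gives ∇L = (0, 0), so (7/2, 9/4) is indeed a critical point.
The Hessian of L is constant: H = [[-2, 4], [4, -4]].
det(H) = (-2)·(-4) − 4² = -8.
Since det(H) < 0, H is indefinite and the critical point is a saddle point.

saddle point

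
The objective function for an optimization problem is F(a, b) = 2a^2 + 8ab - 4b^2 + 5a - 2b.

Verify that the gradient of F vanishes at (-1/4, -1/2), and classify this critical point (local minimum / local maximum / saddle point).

saddle point

∇F = (4a + 8b + 5, 8a - 8b - 2); substituting (-1/4, -1/2) gives ∇F = (0, 0), so (-1/4, -1/2) is indeed a critical point.
The Hessian of F is constant: H = [[4, 8], [8, -8]].
det(H) = 4·(-8) − 8² = -96.
Since det(H) < 0, H is indefinite and the critical point is a saddle point.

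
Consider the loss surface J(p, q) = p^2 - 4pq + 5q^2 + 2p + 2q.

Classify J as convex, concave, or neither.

convex

J is quadratic, so its Hessian is the constant matrix H = [[2, -4], [-4, 10]].
det(H) = 4, tr(H) = 12.
det(H) > 0 and tr(H) > 0, so H is positive definite everywhere: convex.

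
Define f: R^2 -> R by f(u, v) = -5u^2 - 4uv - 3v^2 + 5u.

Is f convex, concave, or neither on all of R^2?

f is quadratic, so its Hessian is the constant matrix H = [[-10, -4], [-4, -6]].
det(H) = 44, tr(H) = -16.
det(H) > 0 and tr(H) < 0, so H is negative definite everywhere: concave.

concave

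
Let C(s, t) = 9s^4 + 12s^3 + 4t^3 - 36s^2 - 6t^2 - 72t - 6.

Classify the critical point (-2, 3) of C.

local minimum

The mixed partial ∂²C/∂s∂t is 0, so the Hessian at any point is diag(C_ss, C_tt) = diag(36(3s^2 + 2s - 2), 12(2t - 1)).
At (-2, 3): H = diag(216, 60).
Both eigenvalues are positive, so H is positive definite: a local minimum.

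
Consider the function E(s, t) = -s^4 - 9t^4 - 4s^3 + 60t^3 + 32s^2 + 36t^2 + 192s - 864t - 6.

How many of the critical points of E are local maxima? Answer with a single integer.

E separates as a function of s plus a function of t, so ∇E=0 decouples.
∂E/∂s = -4(s - 4)(s + 3)(s + 4) = 0 at s ∈ {-4, -3, 4}; ∂E/∂t = -36(t - 4)(t - 3)(t + 2) = 0 at t ∈ {-2, 3, 4}.
The Hessian is diagonal: diag(E_ss, E_tt). Second derivatives: E_ss(-4)=-32, E_ss(-3)=28, E_ss(4)=-224; E_tt(-2)=-1080, E_tt(3)=180, E_tt(4)=-216.
Local maxima occur where both diagonal entries negative: (-4, -2), (-4, 4), (4, -2), (4, 4). Count: 4.

4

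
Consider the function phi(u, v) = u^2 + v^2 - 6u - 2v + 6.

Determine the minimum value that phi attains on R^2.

-4

phi(u,v) separates as P(u) + Q(v) + 6, so its minimum is min P + min Q + 6.
P'(u) = 2u - 6 vanishes at u ∈ {3}; Q'(v) = 2v - 2 vanishes at v ∈ {1}.
Local minima of P (where P''>0): P(3)=-9. Local minima of Q: Q(1)=-1.
So the global minimum of phi is P(3) + Q(1) + 6 = -9 − 1 + 6 = -4, attained at (3, 1).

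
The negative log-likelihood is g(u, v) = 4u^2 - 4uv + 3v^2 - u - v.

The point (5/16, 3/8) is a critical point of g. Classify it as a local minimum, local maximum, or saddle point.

local minimum

The Hessian of g is constant: H = [[8, -4], [-4, 6]].
det(H) = 8·6 − (-4)² = 32.
det(H) > 0 and tr(H) = 14 > 0, so H is positive definite and the point is a local minimum.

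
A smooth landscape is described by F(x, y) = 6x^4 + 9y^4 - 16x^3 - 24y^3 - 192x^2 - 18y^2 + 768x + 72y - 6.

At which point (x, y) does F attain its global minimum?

F(x,y) separates as P(x) + Q(y) − 6, so its minimum is min P + min Q − 6.
P'(x) = 24(x - 4)(x - 2)(x + 4) vanishes at x ∈ {-4, 2, 4}; Q'(y) = 36(y - 2)(y - 1)(y + 1) vanishes at y ∈ {-1, 1, 2}.
Local minima of P (where P''>0): P(-4)=-3584, P(4)=512. Local minima of Q: Q(-1)=-57, Q(2)=24.
So the global minimum of F is P(-4) + Q(-1) − 6 = -3584 − 57 − 6 = -3647, attained at (-4, -1).

(-4, -1)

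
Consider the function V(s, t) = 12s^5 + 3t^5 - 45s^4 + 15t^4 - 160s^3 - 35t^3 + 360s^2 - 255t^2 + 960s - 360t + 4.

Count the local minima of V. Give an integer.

V separates as a function of s plus a function of t, so ∇V=0 decouples.
∂V/∂s = 60(s - 4)(s - 2)(s + 1)(s + 2) = 0 at s ∈ {-2, -1, 2, 4}; ∂V/∂t = 15(t - 3)(t + 1)(t + 2)(t + 4) = 0 at t ∈ {-4, -2, -1, 3}.
The Hessian is diagonal: diag(V_ss, V_tt). Second derivatives: V_ss(-2)=-1440, V_ss(-1)=900, V_ss(2)=-1440, V_ss(4)=3600; V_tt(-4)=-630, V_tt(-2)=150, V_tt(-1)=-180, V_tt(3)=2100.
Local minima occur where both diagonal entries positive: (-1, -2), (-1, 3), (4, -2), (4, 3). Count: 4.

4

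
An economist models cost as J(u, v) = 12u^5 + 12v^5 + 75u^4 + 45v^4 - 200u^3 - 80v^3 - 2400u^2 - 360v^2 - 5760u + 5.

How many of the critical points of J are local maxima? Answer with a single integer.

4

J separates as a function of u plus a function of v, so ∇J=0 decouples.
∂J/∂u = 60(u - 4)(u + 2)(u + 3)(u + 4) = 0 at u ∈ {-4, -3, -2, 4}; ∂J/∂v = 60v(v - 2)(v + 2)(v + 3) = 0 at v ∈ {-3, -2, 0, 2}.
The Hessian is diagonal: diag(J_uu, J_vv). Second derivatives: J_uu(-4)=-960, J_uu(-3)=420, J_uu(-2)=-720, J_uu(4)=20160; J_vv(-3)=-900, J_vv(-2)=480, J_vv(0)=-720, J_vv(2)=2400.
Local maxima occur where both diagonal entries negative: (-4, -3), (-4, 0), (-2, -3), (-2, 0). Count: 4.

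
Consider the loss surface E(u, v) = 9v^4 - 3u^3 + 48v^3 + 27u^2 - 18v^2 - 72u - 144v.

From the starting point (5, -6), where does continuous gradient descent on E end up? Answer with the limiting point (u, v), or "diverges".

E is separable, so gradient descent decouples: u follows -∂E/∂u, v follows -∂E/∂v.
∂E/∂u = -9(u - 4)(u - 2); at u=5 this is -27, so u increases.
∂E/∂v = 36(v - 1)(v + 1)(v + 4); at v=-6 this is -2520, so v increases.
The u-coordinate has no critical point in that direction and runs off to infinity.

diverges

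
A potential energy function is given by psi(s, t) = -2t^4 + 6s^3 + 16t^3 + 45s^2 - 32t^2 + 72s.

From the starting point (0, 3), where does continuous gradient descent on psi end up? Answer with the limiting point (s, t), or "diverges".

psi is separable, so gradient descent decouples: s follows -∂psi/∂s, t follows -∂psi/∂t.
∂psi/∂s = 18(s + 1)(s + 4); at s=0 this is 72, so s decreases.
∂psi/∂t = -8t(t - 4)(t - 2); at t=3 this is 24, so t decreases.
s converges to its nearest critical value -1 (a local min of the s-part); t converges to 2. The iterate converges to (-1, 2).

(-1, 2)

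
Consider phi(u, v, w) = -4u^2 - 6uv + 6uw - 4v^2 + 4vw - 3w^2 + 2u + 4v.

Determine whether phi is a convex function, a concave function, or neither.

phi is quadratic, so its Hessian is the constant matrix H = [[-8, -6, 6], [-6, -8, 4], [6, 4, -6]].
Leading principal minors: -8, 28, -40.
Signs alternate −, +, − ⇒ H ≺ 0 ⇒ concave.

concave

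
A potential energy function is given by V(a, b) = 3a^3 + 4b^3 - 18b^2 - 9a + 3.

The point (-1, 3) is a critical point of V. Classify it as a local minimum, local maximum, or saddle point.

The mixed partial ∂²V/∂a∂b is 0, so the Hessian at any point is diag(V_aa, V_bb) = diag(18a, 12(2b - 3)).
At (-1, 3): H = diag(-18, 36).
The eigenvalues have opposite signs, so H is indefinite: a saddle point.

saddle point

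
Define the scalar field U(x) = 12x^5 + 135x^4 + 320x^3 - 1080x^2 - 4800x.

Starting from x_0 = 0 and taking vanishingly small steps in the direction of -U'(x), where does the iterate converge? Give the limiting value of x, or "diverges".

2

U'(x) = 60(x - 2)(x + 2)(x + 4)(x + 5), so U'(0) = -4800.
Gradient descent moves in the -U' direction, i.e. x is increasing.
The nearest critical point in that direction is x = 2, where U'' = 10080 > 0 (a local minimum). The iterate converges there.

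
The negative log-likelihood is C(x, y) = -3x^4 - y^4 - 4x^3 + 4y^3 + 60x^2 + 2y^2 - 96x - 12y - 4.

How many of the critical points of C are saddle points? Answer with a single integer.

4

C separates as a function of x plus a function of y, so ∇C=0 decouples.
∂C/∂x = -12(x - 2)(x - 1)(x + 4) = 0 at x ∈ {-4, 1, 2}; ∂C/∂y = -4(y - 3)(y - 1)(y + 1) = 0 at y ∈ {-1, 1, 3}.
The Hessian is diagonal: diag(C_xx, C_yy). Second derivatives: C_xx(-4)=-360, C_xx(1)=60, C_xx(2)=-72; C_yy(-1)=-32, C_yy(1)=16, C_yy(3)=-32.
Saddle points occur where the two diagonal entries have opposite signs: (-4, 1), (1, -1), (1, 3), (2, 1). Count: 4.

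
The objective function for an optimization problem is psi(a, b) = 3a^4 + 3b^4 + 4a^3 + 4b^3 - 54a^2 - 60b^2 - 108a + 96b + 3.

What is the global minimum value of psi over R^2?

psi(a,b) separates as P(a) + Q(b) + 3, so its minimum is min P + min Q + 3.
P'(a) = 12(a - 3)(a + 1)(a + 3) vanishes at a ∈ {-3, -1, 3}; Q'(b) = 12(b - 2)(b - 1)(b + 4) vanishes at b ∈ {-4, 1, 2}.
Local minima of P (where P''>0): P(-3)=-27, P(3)=-459. Local minima of Q: Q(-4)=-832, Q(2)=32.
So the global minimum of psi is P(3) + Q(-4) + 3 = -459 − 832 + 3 = -1288, attained at (3, -4).

-1288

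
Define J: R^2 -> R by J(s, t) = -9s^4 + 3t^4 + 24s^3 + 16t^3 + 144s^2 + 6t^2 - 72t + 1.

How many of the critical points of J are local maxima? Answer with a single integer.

2

J separates as a function of s plus a function of t, so ∇J=0 decouples.
∂J/∂s = -36s(s - 4)(s + 2) = 0 at s ∈ {-2, 0, 4}; ∂J/∂t = 12(t - 1)(t + 2)(t + 3) = 0 at t ∈ {-3, -2, 1}.
The Hessian is diagonal: diag(J_ss, J_tt). Second derivatives: J_ss(-2)=-432, J_ss(0)=288, J_ss(4)=-864; J_tt(-3)=48, J_tt(-2)=-36, J_tt(1)=144.
Local maxima occur where both diagonal entries negative: (-2, -2), (4, -2). Count: 2.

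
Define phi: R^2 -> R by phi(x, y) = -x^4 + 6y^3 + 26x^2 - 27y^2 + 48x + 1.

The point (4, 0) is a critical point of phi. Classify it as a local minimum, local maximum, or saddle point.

local maximum

The mixed partial ∂²phi/∂x∂y is 0, so the Hessian at any point is diag(phi_xx, phi_yy) = diag(4(-3x^2 + 13), 18(2y - 3)).
At (4, 0): H = diag(-140, -54).
Both eigenvalues are negative, so H is negative definite: a local maximum.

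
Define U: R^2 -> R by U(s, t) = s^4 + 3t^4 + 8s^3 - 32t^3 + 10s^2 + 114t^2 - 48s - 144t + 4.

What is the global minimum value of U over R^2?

U(s,t) separates as P(s) + Q(t) + 4, so its minimum is min P + min Q + 4.
P'(s) = 4(s - 1)(s + 3)(s + 4) vanishes at s ∈ {-4, -3, 1}; Q'(t) = 12(t - 4)(t - 3)(t - 1) vanishes at t ∈ {1, 3, 4}.
Local minima of P (where P''>0): P(-4)=96, P(1)=-29. Local minima of Q: Q(1)=-59, Q(4)=-32.
So the global minimum of U is P(1) + Q(1) + 4 = -29 − 59 + 4 = -84, attained at (1, 1).

-84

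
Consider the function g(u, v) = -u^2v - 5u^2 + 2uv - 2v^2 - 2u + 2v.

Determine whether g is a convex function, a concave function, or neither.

neither

The term -u^2v is cubic, so the Hessian is not constant.
∂²g/∂u² = -2v - 10, which takes both signs as v varies (negative for sufficiently large v). A diagonal entry of the Hessian changing sign means the Hessian is neither positive- nor negative-semidefinite on all of R^2.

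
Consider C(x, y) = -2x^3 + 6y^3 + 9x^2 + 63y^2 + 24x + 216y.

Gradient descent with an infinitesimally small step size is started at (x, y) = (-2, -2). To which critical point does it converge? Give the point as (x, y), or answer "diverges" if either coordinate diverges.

C is separable, so gradient descent decouples: x follows -∂C/∂x, y follows -∂C/∂y.
∂C/∂x = -6(x - 4)(x + 1); at x=-2 this is -36, so x increases.
∂C/∂y = 18(y + 3)(y + 4); at y=-2 this is 36, so y decreases.
x converges to its nearest critical value -1 (a local min of the x-part); y converges to -3. The iterate converges to (-1, -3).

(-1, -3)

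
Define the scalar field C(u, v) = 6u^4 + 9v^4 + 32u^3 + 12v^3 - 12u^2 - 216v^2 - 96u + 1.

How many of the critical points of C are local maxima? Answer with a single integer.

1

C separates as a function of u plus a function of v, so ∇C=0 decouples.
∂C/∂u = 24(u - 1)(u + 1)(u + 4) = 0 at u ∈ {-4, -1, 1}; ∂C/∂v = 36v(v - 3)(v + 4) = 0 at v ∈ {-4, 0, 3}.
The Hessian is diagonal: diag(C_uu, C_vv). Second derivatives: C_uu(-4)=360, C_uu(-1)=-144, C_uu(1)=240; C_vv(-4)=1008, C_vv(0)=-432, C_vv(3)=756.
Local maxima occur where both diagonal entries negative: (-1, 0). Count: 1.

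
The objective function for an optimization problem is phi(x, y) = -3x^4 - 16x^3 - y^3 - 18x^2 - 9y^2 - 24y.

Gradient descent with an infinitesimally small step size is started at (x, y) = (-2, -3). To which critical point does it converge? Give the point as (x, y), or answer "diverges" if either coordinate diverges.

(-1, -4)

phi is separable, so gradient descent decouples: x follows -∂phi/∂x, y follows -∂phi/∂y.
∂phi/∂x = -12x(x + 1)(x + 3); at x=-2 this is -24, so x increases.
∂phi/∂y = -3(y + 2)(y + 4); at y=-3 this is 3, so y decreases.
x converges to its nearest critical value -1 (a local min of the x-part); y converges to -4. The iterate converges to (-1, -4).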